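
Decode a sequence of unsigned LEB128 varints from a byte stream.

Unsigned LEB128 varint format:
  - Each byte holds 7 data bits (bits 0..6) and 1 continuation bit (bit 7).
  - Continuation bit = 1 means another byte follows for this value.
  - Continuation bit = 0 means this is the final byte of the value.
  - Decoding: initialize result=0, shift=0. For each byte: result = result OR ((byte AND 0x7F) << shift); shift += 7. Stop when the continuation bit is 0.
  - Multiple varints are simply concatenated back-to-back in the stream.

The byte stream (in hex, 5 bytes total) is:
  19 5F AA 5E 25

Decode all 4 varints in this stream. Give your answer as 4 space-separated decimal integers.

Answer: 25 95 12074 37

Derivation:
  byte[0]=0x19 cont=0 payload=0x19=25: acc |= 25<<0 -> acc=25 shift=7 [end]
Varint 1: bytes[0:1] = 19 -> value 25 (1 byte(s))
  byte[1]=0x5F cont=0 payload=0x5F=95: acc |= 95<<0 -> acc=95 shift=7 [end]
Varint 2: bytes[1:2] = 5F -> value 95 (1 byte(s))
  byte[2]=0xAA cont=1 payload=0x2A=42: acc |= 42<<0 -> acc=42 shift=7
  byte[3]=0x5E cont=0 payload=0x5E=94: acc |= 94<<7 -> acc=12074 shift=14 [end]
Varint 3: bytes[2:4] = AA 5E -> value 12074 (2 byte(s))
  byte[4]=0x25 cont=0 payload=0x25=37: acc |= 37<<0 -> acc=37 shift=7 [end]
Varint 4: bytes[4:5] = 25 -> value 37 (1 byte(s))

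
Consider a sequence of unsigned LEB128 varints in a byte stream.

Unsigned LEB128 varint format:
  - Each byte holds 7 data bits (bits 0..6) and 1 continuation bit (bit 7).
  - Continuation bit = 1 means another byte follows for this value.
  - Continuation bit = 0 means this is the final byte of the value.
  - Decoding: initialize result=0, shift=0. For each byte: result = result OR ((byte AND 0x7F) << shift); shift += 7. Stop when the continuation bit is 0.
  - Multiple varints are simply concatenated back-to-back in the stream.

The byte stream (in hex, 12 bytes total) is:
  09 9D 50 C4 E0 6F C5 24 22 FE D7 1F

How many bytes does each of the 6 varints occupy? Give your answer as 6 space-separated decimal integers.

  byte[0]=0x09 cont=0 payload=0x09=9: acc |= 9<<0 -> acc=9 shift=7 [end]
Varint 1: bytes[0:1] = 09 -> value 9 (1 byte(s))
  byte[1]=0x9D cont=1 payload=0x1D=29: acc |= 29<<0 -> acc=29 shift=7
  byte[2]=0x50 cont=0 payload=0x50=80: acc |= 80<<7 -> acc=10269 shift=14 [end]
Varint 2: bytes[1:3] = 9D 50 -> value 10269 (2 byte(s))
  byte[3]=0xC4 cont=1 payload=0x44=68: acc |= 68<<0 -> acc=68 shift=7
  byte[4]=0xE0 cont=1 payload=0x60=96: acc |= 96<<7 -> acc=12356 shift=14
  byte[5]=0x6F cont=0 payload=0x6F=111: acc |= 111<<14 -> acc=1830980 shift=21 [end]
Varint 3: bytes[3:6] = C4 E0 6F -> value 1830980 (3 byte(s))
  byte[6]=0xC5 cont=1 payload=0x45=69: acc |= 69<<0 -> acc=69 shift=7
  byte[7]=0x24 cont=0 payload=0x24=36: acc |= 36<<7 -> acc=4677 shift=14 [end]
Varint 4: bytes[6:8] = C5 24 -> value 4677 (2 byte(s))
  byte[8]=0x22 cont=0 payload=0x22=34: acc |= 34<<0 -> acc=34 shift=7 [end]
Varint 5: bytes[8:9] = 22 -> value 34 (1 byte(s))
  byte[9]=0xFE cont=1 payload=0x7E=126: acc |= 126<<0 -> acc=126 shift=7
  byte[10]=0xD7 cont=1 payload=0x57=87: acc |= 87<<7 -> acc=11262 shift=14
  byte[11]=0x1F cont=0 payload=0x1F=31: acc |= 31<<14 -> acc=519166 shift=21 [end]
Varint 6: bytes[9:12] = FE D7 1F -> value 519166 (3 byte(s))

Answer: 1 2 3 2 1 3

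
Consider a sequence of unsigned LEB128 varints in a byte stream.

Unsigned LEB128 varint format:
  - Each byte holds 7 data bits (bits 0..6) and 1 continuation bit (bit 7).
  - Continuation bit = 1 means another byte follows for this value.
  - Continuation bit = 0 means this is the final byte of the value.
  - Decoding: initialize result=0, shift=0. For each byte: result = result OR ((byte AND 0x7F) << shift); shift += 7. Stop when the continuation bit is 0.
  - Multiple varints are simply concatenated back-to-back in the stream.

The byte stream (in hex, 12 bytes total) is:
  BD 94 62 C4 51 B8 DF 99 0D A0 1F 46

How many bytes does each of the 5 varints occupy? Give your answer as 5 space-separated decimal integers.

  byte[0]=0xBD cont=1 payload=0x3D=61: acc |= 61<<0 -> acc=61 shift=7
  byte[1]=0x94 cont=1 payload=0x14=20: acc |= 20<<7 -> acc=2621 shift=14
  byte[2]=0x62 cont=0 payload=0x62=98: acc |= 98<<14 -> acc=1608253 shift=21 [end]
Varint 1: bytes[0:3] = BD 94 62 -> value 1608253 (3 byte(s))
  byte[3]=0xC4 cont=1 payload=0x44=68: acc |= 68<<0 -> acc=68 shift=7
  byte[4]=0x51 cont=0 payload=0x51=81: acc |= 81<<7 -> acc=10436 shift=14 [end]
Varint 2: bytes[3:5] = C4 51 -> value 10436 (2 byte(s))
  byte[5]=0xB8 cont=1 payload=0x38=56: acc |= 56<<0 -> acc=56 shift=7
  byte[6]=0xDF cont=1 payload=0x5F=95: acc |= 95<<7 -> acc=12216 shift=14
  byte[7]=0x99 cont=1 payload=0x19=25: acc |= 25<<14 -> acc=421816 shift=21
  byte[8]=0x0D cont=0 payload=0x0D=13: acc |= 13<<21 -> acc=27684792 shift=28 [end]
Varint 3: bytes[5:9] = B8 DF 99 0D -> value 27684792 (4 byte(s))
  byte[9]=0xA0 cont=1 payload=0x20=32: acc |= 32<<0 -> acc=32 shift=7
  byte[10]=0x1F cont=0 payload=0x1F=31: acc |= 31<<7 -> acc=4000 shift=14 [end]
Varint 4: bytes[9:11] = A0 1F -> value 4000 (2 byte(s))
  byte[11]=0x46 cont=0 payload=0x46=70: acc |= 70<<0 -> acc=70 shift=7 [end]
Varint 5: bytes[11:12] = 46 -> value 70 (1 byte(s))

Answer: 3 2 4 2 1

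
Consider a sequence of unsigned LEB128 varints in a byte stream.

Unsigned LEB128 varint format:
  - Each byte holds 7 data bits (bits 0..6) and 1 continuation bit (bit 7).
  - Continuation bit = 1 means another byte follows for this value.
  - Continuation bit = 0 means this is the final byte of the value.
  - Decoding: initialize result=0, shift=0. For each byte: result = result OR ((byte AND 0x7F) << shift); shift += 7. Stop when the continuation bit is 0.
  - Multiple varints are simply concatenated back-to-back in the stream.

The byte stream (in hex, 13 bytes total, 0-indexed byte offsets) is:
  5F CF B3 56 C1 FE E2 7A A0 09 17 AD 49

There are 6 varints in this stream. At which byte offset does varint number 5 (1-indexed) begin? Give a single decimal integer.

  byte[0]=0x5F cont=0 payload=0x5F=95: acc |= 95<<0 -> acc=95 shift=7 [end]
Varint 1: bytes[0:1] = 5F -> value 95 (1 byte(s))
  byte[1]=0xCF cont=1 payload=0x4F=79: acc |= 79<<0 -> acc=79 shift=7
  byte[2]=0xB3 cont=1 payload=0x33=51: acc |= 51<<7 -> acc=6607 shift=14
  byte[3]=0x56 cont=0 payload=0x56=86: acc |= 86<<14 -> acc=1415631 shift=21 [end]
Varint 2: bytes[1:4] = CF B3 56 -> value 1415631 (3 byte(s))
  byte[4]=0xC1 cont=1 payload=0x41=65: acc |= 65<<0 -> acc=65 shift=7
  byte[5]=0xFE cont=1 payload=0x7E=126: acc |= 126<<7 -> acc=16193 shift=14
  byte[6]=0xE2 cont=1 payload=0x62=98: acc |= 98<<14 -> acc=1621825 shift=21
  byte[7]=0x7A cont=0 payload=0x7A=122: acc |= 122<<21 -> acc=257474369 shift=28 [end]
Varint 3: bytes[4:8] = C1 FE E2 7A -> value 257474369 (4 byte(s))
  byte[8]=0xA0 cont=1 payload=0x20=32: acc |= 32<<0 -> acc=32 shift=7
  byte[9]=0x09 cont=0 payload=0x09=9: acc |= 9<<7 -> acc=1184 shift=14 [end]
Varint 4: bytes[8:10] = A0 09 -> value 1184 (2 byte(s))
  byte[10]=0x17 cont=0 payload=0x17=23: acc |= 23<<0 -> acc=23 shift=7 [end]
Varint 5: bytes[10:11] = 17 -> value 23 (1 byte(s))
  byte[11]=0xAD cont=1 payload=0x2D=45: acc |= 45<<0 -> acc=45 shift=7
  byte[12]=0x49 cont=0 payload=0x49=73: acc |= 73<<7 -> acc=9389 shift=14 [end]
Varint 6: bytes[11:13] = AD 49 -> value 9389 (2 byte(s))

Answer: 10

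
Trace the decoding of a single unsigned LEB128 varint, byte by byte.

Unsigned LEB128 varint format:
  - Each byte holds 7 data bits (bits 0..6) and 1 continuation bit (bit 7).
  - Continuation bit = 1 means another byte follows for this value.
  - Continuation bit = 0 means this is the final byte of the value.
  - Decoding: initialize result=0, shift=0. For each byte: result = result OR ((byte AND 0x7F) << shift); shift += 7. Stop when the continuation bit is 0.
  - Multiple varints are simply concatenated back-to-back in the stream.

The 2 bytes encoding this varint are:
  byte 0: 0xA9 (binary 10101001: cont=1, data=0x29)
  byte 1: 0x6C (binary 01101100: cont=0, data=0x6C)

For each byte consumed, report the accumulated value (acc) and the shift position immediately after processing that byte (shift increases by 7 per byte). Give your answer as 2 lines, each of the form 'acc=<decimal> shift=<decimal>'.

Answer: acc=41 shift=7
acc=13865 shift=14

Derivation:
byte 0=0xA9: payload=0x29=41, contrib = 41<<0 = 41; acc -> 41, shift -> 7
byte 1=0x6C: payload=0x6C=108, contrib = 108<<7 = 13824; acc -> 13865, shift -> 14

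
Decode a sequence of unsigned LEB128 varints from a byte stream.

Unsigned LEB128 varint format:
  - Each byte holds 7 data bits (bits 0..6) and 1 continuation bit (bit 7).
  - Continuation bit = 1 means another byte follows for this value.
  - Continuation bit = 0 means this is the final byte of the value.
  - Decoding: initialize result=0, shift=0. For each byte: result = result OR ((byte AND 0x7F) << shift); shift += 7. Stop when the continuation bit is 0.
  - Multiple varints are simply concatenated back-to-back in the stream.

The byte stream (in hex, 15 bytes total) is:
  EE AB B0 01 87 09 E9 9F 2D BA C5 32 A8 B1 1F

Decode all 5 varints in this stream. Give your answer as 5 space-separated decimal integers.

  byte[0]=0xEE cont=1 payload=0x6E=110: acc |= 110<<0 -> acc=110 shift=7
  byte[1]=0xAB cont=1 payload=0x2B=43: acc |= 43<<7 -> acc=5614 shift=14
  byte[2]=0xB0 cont=1 payload=0x30=48: acc |= 48<<14 -> acc=792046 shift=21
  byte[3]=0x01 cont=0 payload=0x01=1: acc |= 1<<21 -> acc=2889198 shift=28 [end]
Varint 1: bytes[0:4] = EE AB B0 01 -> value 2889198 (4 byte(s))
  byte[4]=0x87 cont=1 payload=0x07=7: acc |= 7<<0 -> acc=7 shift=7
  byte[5]=0x09 cont=0 payload=0x09=9: acc |= 9<<7 -> acc=1159 shift=14 [end]
Varint 2: bytes[4:6] = 87 09 -> value 1159 (2 byte(s))
  byte[6]=0xE9 cont=1 payload=0x69=105: acc |= 105<<0 -> acc=105 shift=7
  byte[7]=0x9F cont=1 payload=0x1F=31: acc |= 31<<7 -> acc=4073 shift=14
  byte[8]=0x2D cont=0 payload=0x2D=45: acc |= 45<<14 -> acc=741353 shift=21 [end]
Varint 3: bytes[6:9] = E9 9F 2D -> value 741353 (3 byte(s))
  byte[9]=0xBA cont=1 payload=0x3A=58: acc |= 58<<0 -> acc=58 shift=7
  byte[10]=0xC5 cont=1 payload=0x45=69: acc |= 69<<7 -> acc=8890 shift=14
  byte[11]=0x32 cont=0 payload=0x32=50: acc |= 50<<14 -> acc=828090 shift=21 [end]
Varint 4: bytes[9:12] = BA C5 32 -> value 828090 (3 byte(s))
  byte[12]=0xA8 cont=1 payload=0x28=40: acc |= 40<<0 -> acc=40 shift=7
  byte[13]=0xB1 cont=1 payload=0x31=49: acc |= 49<<7 -> acc=6312 shift=14
  byte[14]=0x1F cont=0 payload=0x1F=31: acc |= 31<<14 -> acc=514216 shift=21 [end]
Varint 5: bytes[12:15] = A8 B1 1F -> value 514216 (3 byte(s))

Answer: 2889198 1159 741353 828090 514216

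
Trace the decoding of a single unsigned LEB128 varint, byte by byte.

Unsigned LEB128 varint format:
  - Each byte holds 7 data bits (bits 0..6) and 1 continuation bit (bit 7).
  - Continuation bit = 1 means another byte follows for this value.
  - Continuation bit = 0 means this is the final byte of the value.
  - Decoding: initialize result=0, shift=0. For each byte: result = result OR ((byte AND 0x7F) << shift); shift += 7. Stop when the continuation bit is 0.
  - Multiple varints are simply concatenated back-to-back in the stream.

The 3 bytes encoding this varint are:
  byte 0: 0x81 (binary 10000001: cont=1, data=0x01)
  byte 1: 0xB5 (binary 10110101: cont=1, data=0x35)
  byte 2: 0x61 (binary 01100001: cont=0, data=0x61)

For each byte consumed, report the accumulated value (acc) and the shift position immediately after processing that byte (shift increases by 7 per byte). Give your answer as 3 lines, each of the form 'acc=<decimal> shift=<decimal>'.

byte 0=0x81: payload=0x01=1, contrib = 1<<0 = 1; acc -> 1, shift -> 7
byte 1=0xB5: payload=0x35=53, contrib = 53<<7 = 6784; acc -> 6785, shift -> 14
byte 2=0x61: payload=0x61=97, contrib = 97<<14 = 1589248; acc -> 1596033, shift -> 21

Answer: acc=1 shift=7
acc=6785 shift=14
acc=1596033 shift=21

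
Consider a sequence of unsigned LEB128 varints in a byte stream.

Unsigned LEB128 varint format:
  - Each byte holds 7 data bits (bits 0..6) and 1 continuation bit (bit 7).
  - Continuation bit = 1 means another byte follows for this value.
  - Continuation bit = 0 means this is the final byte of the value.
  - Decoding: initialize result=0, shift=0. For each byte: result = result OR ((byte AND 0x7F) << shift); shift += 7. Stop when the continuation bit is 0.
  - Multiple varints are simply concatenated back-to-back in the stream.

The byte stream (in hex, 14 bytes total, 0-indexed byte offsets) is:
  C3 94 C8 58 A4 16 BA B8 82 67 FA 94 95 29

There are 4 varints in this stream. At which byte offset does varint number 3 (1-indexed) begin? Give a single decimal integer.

Answer: 6

Derivation:
  byte[0]=0xC3 cont=1 payload=0x43=67: acc |= 67<<0 -> acc=67 shift=7
  byte[1]=0x94 cont=1 payload=0x14=20: acc |= 20<<7 -> acc=2627 shift=14
  byte[2]=0xC8 cont=1 payload=0x48=72: acc |= 72<<14 -> acc=1182275 shift=21
  byte[3]=0x58 cont=0 payload=0x58=88: acc |= 88<<21 -> acc=185731651 shift=28 [end]
Varint 1: bytes[0:4] = C3 94 C8 58 -> value 185731651 (4 byte(s))
  byte[4]=0xA4 cont=1 payload=0x24=36: acc |= 36<<0 -> acc=36 shift=7
  byte[5]=0x16 cont=0 payload=0x16=22: acc |= 22<<7 -> acc=2852 shift=14 [end]
Varint 2: bytes[4:6] = A4 16 -> value 2852 (2 byte(s))
  byte[6]=0xBA cont=1 payload=0x3A=58: acc |= 58<<0 -> acc=58 shift=7
  byte[7]=0xB8 cont=1 payload=0x38=56: acc |= 56<<7 -> acc=7226 shift=14
  byte[8]=0x82 cont=1 payload=0x02=2: acc |= 2<<14 -> acc=39994 shift=21
  byte[9]=0x67 cont=0 payload=0x67=103: acc |= 103<<21 -> acc=216046650 shift=28 [end]
Varint 3: bytes[6:10] = BA B8 82 67 -> value 216046650 (4 byte(s))
  byte[10]=0xFA cont=1 payload=0x7A=122: acc |= 122<<0 -> acc=122 shift=7
  byte[11]=0x94 cont=1 payload=0x14=20: acc |= 20<<7 -> acc=2682 shift=14
  byte[12]=0x95 cont=1 payload=0x15=21: acc |= 21<<14 -> acc=346746 shift=21
  byte[13]=0x29 cont=0 payload=0x29=41: acc |= 41<<21 -> acc=86329978 shift=28 [end]
Varint 4: bytes[10:14] = FA 94 95 29 -> value 86329978 (4 byte(s))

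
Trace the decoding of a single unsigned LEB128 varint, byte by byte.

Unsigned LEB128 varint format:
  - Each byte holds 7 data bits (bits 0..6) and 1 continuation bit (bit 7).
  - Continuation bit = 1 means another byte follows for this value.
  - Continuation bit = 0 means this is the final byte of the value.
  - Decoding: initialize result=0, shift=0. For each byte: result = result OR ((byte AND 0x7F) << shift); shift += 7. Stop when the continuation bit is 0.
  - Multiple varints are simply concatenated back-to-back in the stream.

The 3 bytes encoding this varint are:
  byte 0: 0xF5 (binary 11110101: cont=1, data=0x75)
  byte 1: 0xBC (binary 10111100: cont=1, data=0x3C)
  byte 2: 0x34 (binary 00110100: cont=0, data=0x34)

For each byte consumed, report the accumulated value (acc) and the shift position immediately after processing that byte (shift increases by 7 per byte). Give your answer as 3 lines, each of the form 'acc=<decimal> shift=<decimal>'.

Answer: acc=117 shift=7
acc=7797 shift=14
acc=859765 shift=21

Derivation:
byte 0=0xF5: payload=0x75=117, contrib = 117<<0 = 117; acc -> 117, shift -> 7
byte 1=0xBC: payload=0x3C=60, contrib = 60<<7 = 7680; acc -> 7797, shift -> 14
byte 2=0x34: payload=0x34=52, contrib = 52<<14 = 851968; acc -> 859765, shift -> 21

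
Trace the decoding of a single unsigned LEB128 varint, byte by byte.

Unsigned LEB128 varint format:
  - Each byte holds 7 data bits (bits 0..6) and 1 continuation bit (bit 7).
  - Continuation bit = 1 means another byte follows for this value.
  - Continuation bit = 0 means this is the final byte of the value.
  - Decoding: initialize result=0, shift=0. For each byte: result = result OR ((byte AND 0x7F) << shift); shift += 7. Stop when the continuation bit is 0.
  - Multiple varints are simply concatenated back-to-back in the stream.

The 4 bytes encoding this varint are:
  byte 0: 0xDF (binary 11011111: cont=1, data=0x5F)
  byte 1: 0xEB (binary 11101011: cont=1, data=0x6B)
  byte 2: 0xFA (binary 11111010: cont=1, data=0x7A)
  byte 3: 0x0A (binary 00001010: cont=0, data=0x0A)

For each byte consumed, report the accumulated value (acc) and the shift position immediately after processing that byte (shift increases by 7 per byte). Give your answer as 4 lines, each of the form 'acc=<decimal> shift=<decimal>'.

byte 0=0xDF: payload=0x5F=95, contrib = 95<<0 = 95; acc -> 95, shift -> 7
byte 1=0xEB: payload=0x6B=107, contrib = 107<<7 = 13696; acc -> 13791, shift -> 14
byte 2=0xFA: payload=0x7A=122, contrib = 122<<14 = 1998848; acc -> 2012639, shift -> 21
byte 3=0x0A: payload=0x0A=10, contrib = 10<<21 = 20971520; acc -> 22984159, shift -> 28

Answer: acc=95 shift=7
acc=13791 shift=14
acc=2012639 shift=21
acc=22984159 shift=28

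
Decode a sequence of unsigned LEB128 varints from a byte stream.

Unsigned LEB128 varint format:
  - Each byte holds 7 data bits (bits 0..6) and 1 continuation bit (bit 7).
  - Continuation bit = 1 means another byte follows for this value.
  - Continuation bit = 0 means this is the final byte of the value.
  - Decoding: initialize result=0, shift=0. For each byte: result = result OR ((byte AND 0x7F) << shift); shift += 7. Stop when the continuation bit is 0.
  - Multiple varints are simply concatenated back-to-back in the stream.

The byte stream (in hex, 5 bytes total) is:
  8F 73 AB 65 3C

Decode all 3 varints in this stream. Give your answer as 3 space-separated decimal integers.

  byte[0]=0x8F cont=1 payload=0x0F=15: acc |= 15<<0 -> acc=15 shift=7
  byte[1]=0x73 cont=0 payload=0x73=115: acc |= 115<<7 -> acc=14735 shift=14 [end]
Varint 1: bytes[0:2] = 8F 73 -> value 14735 (2 byte(s))
  byte[2]=0xAB cont=1 payload=0x2B=43: acc |= 43<<0 -> acc=43 shift=7
  byte[3]=0x65 cont=0 payload=0x65=101: acc |= 101<<7 -> acc=12971 shift=14 [end]
Varint 2: bytes[2:4] = AB 65 -> value 12971 (2 byte(s))
  byte[4]=0x3C cont=0 payload=0x3C=60: acc |= 60<<0 -> acc=60 shift=7 [end]
Varint 3: bytes[4:5] = 3C -> value 60 (1 byte(s))

Answer: 14735 12971 60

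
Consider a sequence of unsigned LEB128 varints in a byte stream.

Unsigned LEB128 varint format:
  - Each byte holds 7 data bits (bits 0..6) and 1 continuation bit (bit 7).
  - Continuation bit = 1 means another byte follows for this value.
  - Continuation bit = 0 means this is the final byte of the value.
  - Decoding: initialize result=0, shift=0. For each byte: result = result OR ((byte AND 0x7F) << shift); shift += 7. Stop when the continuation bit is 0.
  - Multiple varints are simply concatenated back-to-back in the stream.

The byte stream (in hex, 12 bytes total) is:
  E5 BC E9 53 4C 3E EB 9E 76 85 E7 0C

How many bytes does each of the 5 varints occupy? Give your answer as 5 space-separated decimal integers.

Answer: 4 1 1 3 3

Derivation:
  byte[0]=0xE5 cont=1 payload=0x65=101: acc |= 101<<0 -> acc=101 shift=7
  byte[1]=0xBC cont=1 payload=0x3C=60: acc |= 60<<7 -> acc=7781 shift=14
  byte[2]=0xE9 cont=1 payload=0x69=105: acc |= 105<<14 -> acc=1728101 shift=21
  byte[3]=0x53 cont=0 payload=0x53=83: acc |= 83<<21 -> acc=175791717 shift=28 [end]
Varint 1: bytes[0:4] = E5 BC E9 53 -> value 175791717 (4 byte(s))
  byte[4]=0x4C cont=0 payload=0x4C=76: acc |= 76<<0 -> acc=76 shift=7 [end]
Varint 2: bytes[4:5] = 4C -> value 76 (1 byte(s))
  byte[5]=0x3E cont=0 payload=0x3E=62: acc |= 62<<0 -> acc=62 shift=7 [end]
Varint 3: bytes[5:6] = 3E -> value 62 (1 byte(s))
  byte[6]=0xEB cont=1 payload=0x6B=107: acc |= 107<<0 -> acc=107 shift=7
  byte[7]=0x9E cont=1 payload=0x1E=30: acc |= 30<<7 -> acc=3947 shift=14
  byte[8]=0x76 cont=0 payload=0x76=118: acc |= 118<<14 -> acc=1937259 shift=21 [end]
Varint 4: bytes[6:9] = EB 9E 76 -> value 1937259 (3 byte(s))
  byte[9]=0x85 cont=1 payload=0x05=5: acc |= 5<<0 -> acc=5 shift=7
  byte[10]=0xE7 cont=1 payload=0x67=103: acc |= 103<<7 -> acc=13189 shift=14
  byte[11]=0x0C cont=0 payload=0x0C=12: acc |= 12<<14 -> acc=209797 shift=21 [end]
Varint 5: bytes[9:12] = 85 E7 0C -> value 209797 (3 byte(s))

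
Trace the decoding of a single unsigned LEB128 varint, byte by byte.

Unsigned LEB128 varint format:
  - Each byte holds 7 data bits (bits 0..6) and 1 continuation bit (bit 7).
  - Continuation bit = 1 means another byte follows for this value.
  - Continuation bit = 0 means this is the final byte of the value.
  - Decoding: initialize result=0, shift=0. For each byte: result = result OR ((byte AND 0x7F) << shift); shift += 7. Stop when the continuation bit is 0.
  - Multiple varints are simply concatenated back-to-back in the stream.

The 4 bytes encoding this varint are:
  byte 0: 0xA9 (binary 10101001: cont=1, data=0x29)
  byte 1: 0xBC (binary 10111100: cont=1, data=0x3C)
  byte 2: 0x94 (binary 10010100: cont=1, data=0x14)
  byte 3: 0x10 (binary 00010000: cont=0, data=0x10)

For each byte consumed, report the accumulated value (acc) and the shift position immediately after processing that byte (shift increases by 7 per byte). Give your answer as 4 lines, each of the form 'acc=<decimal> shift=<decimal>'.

Answer: acc=41 shift=7
acc=7721 shift=14
acc=335401 shift=21
acc=33889833 shift=28

Derivation:
byte 0=0xA9: payload=0x29=41, contrib = 41<<0 = 41; acc -> 41, shift -> 7
byte 1=0xBC: payload=0x3C=60, contrib = 60<<7 = 7680; acc -> 7721, shift -> 14
byte 2=0x94: payload=0x14=20, contrib = 20<<14 = 327680; acc -> 335401, shift -> 21
byte 3=0x10: payload=0x10=16, contrib = 16<<21 = 33554432; acc -> 33889833, shift -> 28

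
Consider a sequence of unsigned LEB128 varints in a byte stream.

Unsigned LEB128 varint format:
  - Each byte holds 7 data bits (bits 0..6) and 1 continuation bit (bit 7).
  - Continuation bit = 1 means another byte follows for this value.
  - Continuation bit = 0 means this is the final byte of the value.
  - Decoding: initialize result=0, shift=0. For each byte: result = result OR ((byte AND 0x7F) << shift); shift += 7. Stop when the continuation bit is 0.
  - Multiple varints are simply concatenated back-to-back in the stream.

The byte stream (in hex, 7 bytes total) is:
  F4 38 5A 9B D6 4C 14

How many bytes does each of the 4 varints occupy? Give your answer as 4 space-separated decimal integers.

Answer: 2 1 3 1

Derivation:
  byte[0]=0xF4 cont=1 payload=0x74=116: acc |= 116<<0 -> acc=116 shift=7
  byte[1]=0x38 cont=0 payload=0x38=56: acc |= 56<<7 -> acc=7284 shift=14 [end]
Varint 1: bytes[0:2] = F4 38 -> value 7284 (2 byte(s))
  byte[2]=0x5A cont=0 payload=0x5A=90: acc |= 90<<0 -> acc=90 shift=7 [end]
Varint 2: bytes[2:3] = 5A -> value 90 (1 byte(s))
  byte[3]=0x9B cont=1 payload=0x1B=27: acc |= 27<<0 -> acc=27 shift=7
  byte[4]=0xD6 cont=1 payload=0x56=86: acc |= 86<<7 -> acc=11035 shift=14
  byte[5]=0x4C cont=0 payload=0x4C=76: acc |= 76<<14 -> acc=1256219 shift=21 [end]
Varint 3: bytes[3:6] = 9B D6 4C -> value 1256219 (3 byte(s))
  byte[6]=0x14 cont=0 payload=0x14=20: acc |= 20<<0 -> acc=20 shift=7 [end]
Varint 4: bytes[6:7] = 14 -> value 20 (1 byte(s))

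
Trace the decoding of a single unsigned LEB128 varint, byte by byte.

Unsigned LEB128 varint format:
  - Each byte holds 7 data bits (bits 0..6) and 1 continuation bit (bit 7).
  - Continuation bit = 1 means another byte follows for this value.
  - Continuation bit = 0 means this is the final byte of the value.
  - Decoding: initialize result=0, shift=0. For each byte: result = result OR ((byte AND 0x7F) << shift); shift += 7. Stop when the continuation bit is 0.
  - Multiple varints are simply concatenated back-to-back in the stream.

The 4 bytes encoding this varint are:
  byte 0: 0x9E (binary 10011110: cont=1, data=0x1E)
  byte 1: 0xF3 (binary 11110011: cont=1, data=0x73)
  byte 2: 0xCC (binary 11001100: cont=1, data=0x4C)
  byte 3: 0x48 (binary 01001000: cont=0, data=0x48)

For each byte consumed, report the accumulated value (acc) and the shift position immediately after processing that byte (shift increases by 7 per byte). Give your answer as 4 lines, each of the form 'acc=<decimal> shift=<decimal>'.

Answer: acc=30 shift=7
acc=14750 shift=14
acc=1259934 shift=21
acc=152254878 shift=28

Derivation:
byte 0=0x9E: payload=0x1E=30, contrib = 30<<0 = 30; acc -> 30, shift -> 7
byte 1=0xF3: payload=0x73=115, contrib = 115<<7 = 14720; acc -> 14750, shift -> 14
byte 2=0xCC: payload=0x4C=76, contrib = 76<<14 = 1245184; acc -> 1259934, shift -> 21
byte 3=0x48: payload=0x48=72, contrib = 72<<21 = 150994944; acc -> 152254878, shift -> 28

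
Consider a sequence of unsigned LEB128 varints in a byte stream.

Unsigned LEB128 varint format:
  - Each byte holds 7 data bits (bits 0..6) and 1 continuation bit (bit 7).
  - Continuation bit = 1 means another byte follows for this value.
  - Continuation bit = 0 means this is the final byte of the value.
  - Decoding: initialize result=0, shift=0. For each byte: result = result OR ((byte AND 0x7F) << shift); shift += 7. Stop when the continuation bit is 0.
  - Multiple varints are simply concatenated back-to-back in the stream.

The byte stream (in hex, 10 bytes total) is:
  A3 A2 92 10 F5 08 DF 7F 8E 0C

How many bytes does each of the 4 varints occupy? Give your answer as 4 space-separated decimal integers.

  byte[0]=0xA3 cont=1 payload=0x23=35: acc |= 35<<0 -> acc=35 shift=7
  byte[1]=0xA2 cont=1 payload=0x22=34: acc |= 34<<7 -> acc=4387 shift=14
  byte[2]=0x92 cont=1 payload=0x12=18: acc |= 18<<14 -> acc=299299 shift=21
  byte[3]=0x10 cont=0 payload=0x10=16: acc |= 16<<21 -> acc=33853731 shift=28 [end]
Varint 1: bytes[0:4] = A3 A2 92 10 -> value 33853731 (4 byte(s))
  byte[4]=0xF5 cont=1 payload=0x75=117: acc |= 117<<0 -> acc=117 shift=7
  byte[5]=0x08 cont=0 payload=0x08=8: acc |= 8<<7 -> acc=1141 shift=14 [end]
Varint 2: bytes[4:6] = F5 08 -> value 1141 (2 byte(s))
  byte[6]=0xDF cont=1 payload=0x5F=95: acc |= 95<<0 -> acc=95 shift=7
  byte[7]=0x7F cont=0 payload=0x7F=127: acc |= 127<<7 -> acc=16351 shift=14 [end]
Varint 3: bytes[6:8] = DF 7F -> value 16351 (2 byte(s))
  byte[8]=0x8E cont=1 payload=0x0E=14: acc |= 14<<0 -> acc=14 shift=7
  byte[9]=0x0C cont=0 payload=0x0C=12: acc |= 12<<7 -> acc=1550 shift=14 [end]
Varint 4: bytes[8:10] = 8E 0C -> value 1550 (2 byte(s))

Answer: 4 2 2 2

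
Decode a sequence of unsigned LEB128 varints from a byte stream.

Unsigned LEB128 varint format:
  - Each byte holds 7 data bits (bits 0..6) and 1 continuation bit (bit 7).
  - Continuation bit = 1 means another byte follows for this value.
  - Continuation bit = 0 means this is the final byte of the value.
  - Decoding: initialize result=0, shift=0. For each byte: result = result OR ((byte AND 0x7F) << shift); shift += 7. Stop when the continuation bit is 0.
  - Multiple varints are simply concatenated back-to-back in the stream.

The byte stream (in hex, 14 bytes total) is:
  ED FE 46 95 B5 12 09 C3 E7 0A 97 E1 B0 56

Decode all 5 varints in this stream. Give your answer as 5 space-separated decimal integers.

Answer: 1163117 301717 9 177091 181153943

Derivation:
  byte[0]=0xED cont=1 payload=0x6D=109: acc |= 109<<0 -> acc=109 shift=7
  byte[1]=0xFE cont=1 payload=0x7E=126: acc |= 126<<7 -> acc=16237 shift=14
  byte[2]=0x46 cont=0 payload=0x46=70: acc |= 70<<14 -> acc=1163117 shift=21 [end]
Varint 1: bytes[0:3] = ED FE 46 -> value 1163117 (3 byte(s))
  byte[3]=0x95 cont=1 payload=0x15=21: acc |= 21<<0 -> acc=21 shift=7
  byte[4]=0xB5 cont=1 payload=0x35=53: acc |= 53<<7 -> acc=6805 shift=14
  byte[5]=0x12 cont=0 payload=0x12=18: acc |= 18<<14 -> acc=301717 shift=21 [end]
Varint 2: bytes[3:6] = 95 B5 12 -> value 301717 (3 byte(s))
  byte[6]=0x09 cont=0 payload=0x09=9: acc |= 9<<0 -> acc=9 shift=7 [end]
Varint 3: bytes[6:7] = 09 -> value 9 (1 byte(s))
  byte[7]=0xC3 cont=1 payload=0x43=67: acc |= 67<<0 -> acc=67 shift=7
  byte[8]=0xE7 cont=1 payload=0x67=103: acc |= 103<<7 -> acc=13251 shift=14
  byte[9]=0x0A cont=0 payload=0x0A=10: acc |= 10<<14 -> acc=177091 shift=21 [end]
Varint 4: bytes[7:10] = C3 E7 0A -> value 177091 (3 byte(s))
  byte[10]=0x97 cont=1 payload=0x17=23: acc |= 23<<0 -> acc=23 shift=7
  byte[11]=0xE1 cont=1 payload=0x61=97: acc |= 97<<7 -> acc=12439 shift=14
  byte[12]=0xB0 cont=1 payload=0x30=48: acc |= 48<<14 -> acc=798871 shift=21
  byte[13]=0x56 cont=0 payload=0x56=86: acc |= 86<<21 -> acc=181153943 shift=28 [end]
Varint 5: bytes[10:14] = 97 E1 B0 56 -> value 181153943 (4 byte(s))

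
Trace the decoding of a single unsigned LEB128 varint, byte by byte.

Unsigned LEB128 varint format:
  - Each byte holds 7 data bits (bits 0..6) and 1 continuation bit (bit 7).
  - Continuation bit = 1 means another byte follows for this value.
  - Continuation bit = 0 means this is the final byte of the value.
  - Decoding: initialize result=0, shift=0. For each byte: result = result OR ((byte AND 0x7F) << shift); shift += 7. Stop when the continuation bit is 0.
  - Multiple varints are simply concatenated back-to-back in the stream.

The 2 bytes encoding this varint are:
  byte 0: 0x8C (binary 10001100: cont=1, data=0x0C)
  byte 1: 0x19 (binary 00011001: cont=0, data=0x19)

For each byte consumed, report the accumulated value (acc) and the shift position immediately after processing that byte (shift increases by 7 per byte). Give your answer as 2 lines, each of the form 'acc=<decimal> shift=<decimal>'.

Answer: acc=12 shift=7
acc=3212 shift=14

Derivation:
byte 0=0x8C: payload=0x0C=12, contrib = 12<<0 = 12; acc -> 12, shift -> 7
byte 1=0x19: payload=0x19=25, contrib = 25<<7 = 3200; acc -> 3212, shift -> 14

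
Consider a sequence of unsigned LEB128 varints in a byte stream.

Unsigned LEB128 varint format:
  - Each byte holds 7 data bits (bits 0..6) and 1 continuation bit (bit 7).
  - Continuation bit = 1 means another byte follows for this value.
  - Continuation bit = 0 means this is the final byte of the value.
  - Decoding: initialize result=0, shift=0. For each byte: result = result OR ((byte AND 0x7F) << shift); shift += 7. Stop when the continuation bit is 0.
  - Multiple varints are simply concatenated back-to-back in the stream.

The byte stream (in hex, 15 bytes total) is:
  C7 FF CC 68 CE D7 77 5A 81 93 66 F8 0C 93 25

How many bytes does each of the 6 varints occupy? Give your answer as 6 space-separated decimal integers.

Answer: 4 3 1 3 2 2

Derivation:
  byte[0]=0xC7 cont=1 payload=0x47=71: acc |= 71<<0 -> acc=71 shift=7
  byte[1]=0xFF cont=1 payload=0x7F=127: acc |= 127<<7 -> acc=16327 shift=14
  byte[2]=0xCC cont=1 payload=0x4C=76: acc |= 76<<14 -> acc=1261511 shift=21
  byte[3]=0x68 cont=0 payload=0x68=104: acc |= 104<<21 -> acc=219365319 shift=28 [end]
Varint 1: bytes[0:4] = C7 FF CC 68 -> value 219365319 (4 byte(s))
  byte[4]=0xCE cont=1 payload=0x4E=78: acc |= 78<<0 -> acc=78 shift=7
  byte[5]=0xD7 cont=1 payload=0x57=87: acc |= 87<<7 -> acc=11214 shift=14
  byte[6]=0x77 cont=0 payload=0x77=119: acc |= 119<<14 -> acc=1960910 shift=21 [end]
Varint 2: bytes[4:7] = CE D7 77 -> value 1960910 (3 byte(s))
  byte[7]=0x5A cont=0 payload=0x5A=90: acc |= 90<<0 -> acc=90 shift=7 [end]
Varint 3: bytes[7:8] = 5A -> value 90 (1 byte(s))
  byte[8]=0x81 cont=1 payload=0x01=1: acc |= 1<<0 -> acc=1 shift=7
  byte[9]=0x93 cont=1 payload=0x13=19: acc |= 19<<7 -> acc=2433 shift=14
  byte[10]=0x66 cont=0 payload=0x66=102: acc |= 102<<14 -> acc=1673601 shift=21 [end]
Varint 4: bytes[8:11] = 81 93 66 -> value 1673601 (3 byte(s))
  byte[11]=0xF8 cont=1 payload=0x78=120: acc |= 120<<0 -> acc=120 shift=7
  byte[12]=0x0C cont=0 payload=0x0C=12: acc |= 12<<7 -> acc=1656 shift=14 [end]
Varint 5: bytes[11:13] = F8 0C -> value 1656 (2 byte(s))
  byte[13]=0x93 cont=1 payload=0x13=19: acc |= 19<<0 -> acc=19 shift=7
  byte[14]=0x25 cont=0 payload=0x25=37: acc |= 37<<7 -> acc=4755 shift=14 [end]
Varint 6: bytes[13:15] = 93 25 -> value 4755 (2 byte(s))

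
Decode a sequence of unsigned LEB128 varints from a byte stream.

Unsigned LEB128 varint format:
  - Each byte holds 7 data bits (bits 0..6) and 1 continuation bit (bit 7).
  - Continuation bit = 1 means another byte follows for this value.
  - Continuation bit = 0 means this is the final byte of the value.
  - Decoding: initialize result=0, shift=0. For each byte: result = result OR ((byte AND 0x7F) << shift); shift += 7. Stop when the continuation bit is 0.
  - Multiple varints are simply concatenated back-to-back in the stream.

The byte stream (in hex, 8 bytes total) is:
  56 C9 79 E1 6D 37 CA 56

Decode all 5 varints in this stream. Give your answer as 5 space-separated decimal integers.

  byte[0]=0x56 cont=0 payload=0x56=86: acc |= 86<<0 -> acc=86 shift=7 [end]
Varint 1: bytes[0:1] = 56 -> value 86 (1 byte(s))
  byte[1]=0xC9 cont=1 payload=0x49=73: acc |= 73<<0 -> acc=73 shift=7
  byte[2]=0x79 cont=0 payload=0x79=121: acc |= 121<<7 -> acc=15561 shift=14 [end]
Varint 2: bytes[1:3] = C9 79 -> value 15561 (2 byte(s))
  byte[3]=0xE1 cont=1 payload=0x61=97: acc |= 97<<0 -> acc=97 shift=7
  byte[4]=0x6D cont=0 payload=0x6D=109: acc |= 109<<7 -> acc=14049 shift=14 [end]
Varint 3: bytes[3:5] = E1 6D -> value 14049 (2 byte(s))
  byte[5]=0x37 cont=0 payload=0x37=55: acc |= 55<<0 -> acc=55 shift=7 [end]
Varint 4: bytes[5:6] = 37 -> value 55 (1 byte(s))
  byte[6]=0xCA cont=1 payload=0x4A=74: acc |= 74<<0 -> acc=74 shift=7
  byte[7]=0x56 cont=0 payload=0x56=86: acc |= 86<<7 -> acc=11082 shift=14 [end]
Varint 5: bytes[6:8] = CA 56 -> value 11082 (2 byte(s))

Answer: 86 15561 14049 55 11082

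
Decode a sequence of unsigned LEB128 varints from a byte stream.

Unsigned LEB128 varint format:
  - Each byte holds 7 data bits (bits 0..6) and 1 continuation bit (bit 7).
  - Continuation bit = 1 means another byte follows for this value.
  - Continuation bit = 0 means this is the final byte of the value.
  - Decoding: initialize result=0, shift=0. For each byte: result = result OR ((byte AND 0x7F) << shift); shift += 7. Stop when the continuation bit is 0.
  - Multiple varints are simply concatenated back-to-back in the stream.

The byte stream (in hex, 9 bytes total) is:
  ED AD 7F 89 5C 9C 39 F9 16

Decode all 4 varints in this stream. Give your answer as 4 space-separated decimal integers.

Answer: 2086637 11785 7324 2937

Derivation:
  byte[0]=0xED cont=1 payload=0x6D=109: acc |= 109<<0 -> acc=109 shift=7
  byte[1]=0xAD cont=1 payload=0x2D=45: acc |= 45<<7 -> acc=5869 shift=14
  byte[2]=0x7F cont=0 payload=0x7F=127: acc |= 127<<14 -> acc=2086637 shift=21 [end]
Varint 1: bytes[0:3] = ED AD 7F -> value 2086637 (3 byte(s))
  byte[3]=0x89 cont=1 payload=0x09=9: acc |= 9<<0 -> acc=9 shift=7
  byte[4]=0x5C cont=0 payload=0x5C=92: acc |= 92<<7 -> acc=11785 shift=14 [end]
Varint 2: bytes[3:5] = 89 5C -> value 11785 (2 byte(s))
  byte[5]=0x9C cont=1 payload=0x1C=28: acc |= 28<<0 -> acc=28 shift=7
  byte[6]=0x39 cont=0 payload=0x39=57: acc |= 57<<7 -> acc=7324 shift=14 [end]
Varint 3: bytes[5:7] = 9C 39 -> value 7324 (2 byte(s))
  byte[7]=0xF9 cont=1 payload=0x79=121: acc |= 121<<0 -> acc=121 shift=7
  byte[8]=0x16 cont=0 payload=0x16=22: acc |= 22<<7 -> acc=2937 shift=14 [end]
Varint 4: bytes[7:9] = F9 16 -> value 2937 (2 byte(s))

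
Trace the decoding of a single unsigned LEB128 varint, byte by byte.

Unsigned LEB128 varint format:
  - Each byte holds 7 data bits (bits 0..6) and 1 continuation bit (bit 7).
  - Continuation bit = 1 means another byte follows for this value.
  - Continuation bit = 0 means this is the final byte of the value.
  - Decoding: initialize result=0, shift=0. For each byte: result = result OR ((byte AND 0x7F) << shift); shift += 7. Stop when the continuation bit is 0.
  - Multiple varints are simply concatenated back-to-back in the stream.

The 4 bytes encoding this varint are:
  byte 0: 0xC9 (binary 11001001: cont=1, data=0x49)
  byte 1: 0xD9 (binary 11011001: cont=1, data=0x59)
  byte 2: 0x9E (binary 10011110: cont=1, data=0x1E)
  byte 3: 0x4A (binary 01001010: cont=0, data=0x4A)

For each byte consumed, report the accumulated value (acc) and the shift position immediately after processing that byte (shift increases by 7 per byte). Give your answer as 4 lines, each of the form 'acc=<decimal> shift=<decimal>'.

byte 0=0xC9: payload=0x49=73, contrib = 73<<0 = 73; acc -> 73, shift -> 7
byte 1=0xD9: payload=0x59=89, contrib = 89<<7 = 11392; acc -> 11465, shift -> 14
byte 2=0x9E: payload=0x1E=30, contrib = 30<<14 = 491520; acc -> 502985, shift -> 21
byte 3=0x4A: payload=0x4A=74, contrib = 74<<21 = 155189248; acc -> 155692233, shift -> 28

Answer: acc=73 shift=7
acc=11465 shift=14
acc=502985 shift=21
acc=155692233 shift=28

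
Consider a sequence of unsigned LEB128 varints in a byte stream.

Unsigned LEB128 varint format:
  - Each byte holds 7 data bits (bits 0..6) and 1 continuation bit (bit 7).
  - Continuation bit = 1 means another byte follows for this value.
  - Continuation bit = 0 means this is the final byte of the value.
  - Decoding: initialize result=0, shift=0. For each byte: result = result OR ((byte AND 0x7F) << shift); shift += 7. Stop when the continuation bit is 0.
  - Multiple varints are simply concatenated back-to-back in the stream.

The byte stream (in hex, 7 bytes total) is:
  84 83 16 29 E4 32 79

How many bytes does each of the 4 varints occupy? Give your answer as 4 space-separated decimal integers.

  byte[0]=0x84 cont=1 payload=0x04=4: acc |= 4<<0 -> acc=4 shift=7
  byte[1]=0x83 cont=1 payload=0x03=3: acc |= 3<<7 -> acc=388 shift=14
  byte[2]=0x16 cont=0 payload=0x16=22: acc |= 22<<14 -> acc=360836 shift=21 [end]
Varint 1: bytes[0:3] = 84 83 16 -> value 360836 (3 byte(s))
  byte[3]=0x29 cont=0 payload=0x29=41: acc |= 41<<0 -> acc=41 shift=7 [end]
Varint 2: bytes[3:4] = 29 -> value 41 (1 byte(s))
  byte[4]=0xE4 cont=1 payload=0x64=100: acc |= 100<<0 -> acc=100 shift=7
  byte[5]=0x32 cont=0 payload=0x32=50: acc |= 50<<7 -> acc=6500 shift=14 [end]
Varint 3: bytes[4:6] = E4 32 -> value 6500 (2 byte(s))
  byte[6]=0x79 cont=0 payload=0x79=121: acc |= 121<<0 -> acc=121 shift=7 [end]
Varint 4: bytes[6:7] = 79 -> value 121 (1 byte(s))

Answer: 3 1 2 1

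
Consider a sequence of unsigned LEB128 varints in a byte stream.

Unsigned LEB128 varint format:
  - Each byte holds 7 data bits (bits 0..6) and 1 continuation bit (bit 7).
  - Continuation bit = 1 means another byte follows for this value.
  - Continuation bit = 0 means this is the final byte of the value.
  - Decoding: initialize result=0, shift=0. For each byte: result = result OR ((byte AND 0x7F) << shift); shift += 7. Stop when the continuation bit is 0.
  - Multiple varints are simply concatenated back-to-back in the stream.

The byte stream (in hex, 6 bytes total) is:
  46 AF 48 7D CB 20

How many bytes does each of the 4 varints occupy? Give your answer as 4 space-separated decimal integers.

  byte[0]=0x46 cont=0 payload=0x46=70: acc |= 70<<0 -> acc=70 shift=7 [end]
Varint 1: bytes[0:1] = 46 -> value 70 (1 byte(s))
  byte[1]=0xAF cont=1 payload=0x2F=47: acc |= 47<<0 -> acc=47 shift=7
  byte[2]=0x48 cont=0 payload=0x48=72: acc |= 72<<7 -> acc=9263 shift=14 [end]
Varint 2: bytes[1:3] = AF 48 -> value 9263 (2 byte(s))
  byte[3]=0x7D cont=0 payload=0x7D=125: acc |= 125<<0 -> acc=125 shift=7 [end]
Varint 3: bytes[3:4] = 7D -> value 125 (1 byte(s))
  byte[4]=0xCB cont=1 payload=0x4B=75: acc |= 75<<0 -> acc=75 shift=7
  byte[5]=0x20 cont=0 payload=0x20=32: acc |= 32<<7 -> acc=4171 shift=14 [end]
Varint 4: bytes[4:6] = CB 20 -> value 4171 (2 byte(s))

Answer: 1 2 1 2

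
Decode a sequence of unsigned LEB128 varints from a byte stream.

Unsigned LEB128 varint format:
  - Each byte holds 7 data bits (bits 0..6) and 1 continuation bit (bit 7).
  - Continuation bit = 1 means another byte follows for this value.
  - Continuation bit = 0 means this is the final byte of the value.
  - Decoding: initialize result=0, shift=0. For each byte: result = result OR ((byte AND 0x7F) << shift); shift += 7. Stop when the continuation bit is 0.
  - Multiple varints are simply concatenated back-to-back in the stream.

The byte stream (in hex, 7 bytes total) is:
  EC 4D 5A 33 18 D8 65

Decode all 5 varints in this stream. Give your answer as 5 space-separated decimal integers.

Answer: 9964 90 51 24 13016

Derivation:
  byte[0]=0xEC cont=1 payload=0x6C=108: acc |= 108<<0 -> acc=108 shift=7
  byte[1]=0x4D cont=0 payload=0x4D=77: acc |= 77<<7 -> acc=9964 shift=14 [end]
Varint 1: bytes[0:2] = EC 4D -> value 9964 (2 byte(s))
  byte[2]=0x5A cont=0 payload=0x5A=90: acc |= 90<<0 -> acc=90 shift=7 [end]
Varint 2: bytes[2:3] = 5A -> value 90 (1 byte(s))
  byte[3]=0x33 cont=0 payload=0x33=51: acc |= 51<<0 -> acc=51 shift=7 [end]
Varint 3: bytes[3:4] = 33 -> value 51 (1 byte(s))
  byte[4]=0x18 cont=0 payload=0x18=24: acc |= 24<<0 -> acc=24 shift=7 [end]
Varint 4: bytes[4:5] = 18 -> value 24 (1 byte(s))
  byte[5]=0xD8 cont=1 payload=0x58=88: acc |= 88<<0 -> acc=88 shift=7
  byte[6]=0x65 cont=0 payload=0x65=101: acc |= 101<<7 -> acc=13016 shift=14 [end]
Varint 5: bytes[5:7] = D8 65 -> value 13016 (2 byte(s))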